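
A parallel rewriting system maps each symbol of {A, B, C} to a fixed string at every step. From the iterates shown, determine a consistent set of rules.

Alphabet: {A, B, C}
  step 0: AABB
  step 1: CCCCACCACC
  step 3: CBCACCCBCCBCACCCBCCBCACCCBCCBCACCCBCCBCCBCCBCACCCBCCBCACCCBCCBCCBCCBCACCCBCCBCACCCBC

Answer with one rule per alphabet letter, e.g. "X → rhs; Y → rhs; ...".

A->CC, B->ACC, C->CBC

  step 0 ⇒ step 1: AABB ⇒ CC·CC·ACC·ACC
    A ↦ CC
    B ↦ ACC
    C ↦ CBC  (constrained at step 1)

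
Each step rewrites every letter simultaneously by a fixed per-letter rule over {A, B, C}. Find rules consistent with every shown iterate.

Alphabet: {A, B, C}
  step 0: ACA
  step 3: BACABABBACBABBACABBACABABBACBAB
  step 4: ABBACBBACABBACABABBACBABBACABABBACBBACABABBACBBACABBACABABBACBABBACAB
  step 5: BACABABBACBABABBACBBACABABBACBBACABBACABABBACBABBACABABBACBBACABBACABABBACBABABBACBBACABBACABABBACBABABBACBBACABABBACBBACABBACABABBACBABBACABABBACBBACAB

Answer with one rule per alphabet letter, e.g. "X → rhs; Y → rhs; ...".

  step 4 ⇒ step 5: ABBACBBACABBACABABBACBABBACABABBACBBACABABBACBBACABBACABABBACBABBACAB ⇒ BAC·AB·AB·BAC·B·AB·AB·BAC·B·BAC·AB·AB·BAC·B·BAC·AB·BAC·AB·AB·BAC·B·AB·BAC·AB·AB·BAC·B·BAC·AB·BAC·AB·AB·BAC·B·AB·AB·BAC·B·BAC·AB·BAC·AB·AB·BAC·B·AB·AB·BAC·B·BAC·AB·AB·BAC·B·BAC·AB·BAC·AB·AB·BAC·B·AB·BAC·AB·AB·BAC·B·BAC·AB
    A ↦ BAC
    B ↦ AB
    C ↦ B

A->BAC, B->AB, C->B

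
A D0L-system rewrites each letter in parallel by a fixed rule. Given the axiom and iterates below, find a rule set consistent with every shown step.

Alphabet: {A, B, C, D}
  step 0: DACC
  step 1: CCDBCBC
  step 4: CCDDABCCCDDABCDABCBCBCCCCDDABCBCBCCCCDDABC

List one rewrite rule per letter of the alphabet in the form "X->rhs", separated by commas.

  step 0 ⇒ step 1: DACC ⇒ C·CD·BC·BC
    A ↦ CD
    C ↦ BC
    D ↦ C
    B ↦ DA  (constrained at step 1)

A->CD, B->DA, C->BC, D->C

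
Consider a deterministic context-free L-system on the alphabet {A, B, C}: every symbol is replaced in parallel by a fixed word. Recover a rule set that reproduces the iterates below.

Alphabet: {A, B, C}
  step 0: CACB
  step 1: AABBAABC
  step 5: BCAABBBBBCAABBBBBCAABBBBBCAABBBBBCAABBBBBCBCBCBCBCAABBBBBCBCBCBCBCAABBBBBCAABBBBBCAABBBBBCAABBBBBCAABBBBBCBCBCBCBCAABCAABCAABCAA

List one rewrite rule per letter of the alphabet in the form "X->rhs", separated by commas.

  step 0 ⇒ step 1: CACB ⇒ AA·BB·AA·BC
    A ↦ BB
    B ↦ BC
    C ↦ AA

A->BB, B->BC, C->AA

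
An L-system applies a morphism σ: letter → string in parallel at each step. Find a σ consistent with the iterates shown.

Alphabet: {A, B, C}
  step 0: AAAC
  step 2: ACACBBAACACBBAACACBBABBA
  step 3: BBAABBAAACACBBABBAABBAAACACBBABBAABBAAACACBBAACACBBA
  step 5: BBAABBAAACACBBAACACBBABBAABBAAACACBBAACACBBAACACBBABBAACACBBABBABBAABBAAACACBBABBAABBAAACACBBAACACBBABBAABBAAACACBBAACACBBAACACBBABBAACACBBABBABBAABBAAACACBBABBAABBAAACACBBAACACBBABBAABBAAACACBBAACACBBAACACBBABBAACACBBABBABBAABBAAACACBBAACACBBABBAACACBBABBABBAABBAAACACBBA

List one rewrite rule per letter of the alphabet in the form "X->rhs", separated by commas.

A->BBA, B->AC, C->A

  step 2 ⇒ step 3: ACACBBAACACBBAACACBBABBA ⇒ BBA·A·BBA·A·AC·AC·BBA·BBA·A·BBA·A·AC·AC·BBA·BBA·A·BBA·A·AC·AC·BBA·AC·AC·BBA
    A ↦ BBA
    B ↦ AC
    C ↦ A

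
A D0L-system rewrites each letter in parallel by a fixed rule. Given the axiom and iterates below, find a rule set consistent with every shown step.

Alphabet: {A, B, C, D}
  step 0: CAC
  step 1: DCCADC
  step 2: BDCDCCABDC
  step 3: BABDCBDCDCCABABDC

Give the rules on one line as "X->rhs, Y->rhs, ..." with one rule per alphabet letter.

  step 2 ⇒ step 3: BDCDCCABDC ⇒ BA·B·DC·B·DC·DC·CA·BA·B·DC
    A ↦ CA
    B ↦ BA
    C ↦ DC
    D ↦ B

A->CA, B->BA, C->DC, D->B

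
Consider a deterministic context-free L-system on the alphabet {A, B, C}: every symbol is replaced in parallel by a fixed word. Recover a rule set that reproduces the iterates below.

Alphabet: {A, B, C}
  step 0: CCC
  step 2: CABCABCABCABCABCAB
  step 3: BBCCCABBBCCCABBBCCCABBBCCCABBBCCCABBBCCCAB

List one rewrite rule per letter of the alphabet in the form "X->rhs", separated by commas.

A->CC, B->CAB, C->BB

  step 2 ⇒ step 3: CABCABCABCABCABCAB ⇒ BB·CC·CAB·BB·CC·CAB·BB·CC·CAB·BB·CC·CAB·BB·CC·CAB·BB·CC·CAB
    A ↦ CC
    B ↦ CAB
    C ↦ BB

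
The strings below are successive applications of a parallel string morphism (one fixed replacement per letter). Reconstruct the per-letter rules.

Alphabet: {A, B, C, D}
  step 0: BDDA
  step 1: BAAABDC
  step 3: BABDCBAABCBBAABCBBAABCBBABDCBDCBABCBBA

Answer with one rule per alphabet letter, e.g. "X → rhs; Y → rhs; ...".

A->BDC, B->BA, C->BCB, D->A

  step 0 ⇒ step 1: BDDA ⇒ BA·A·A·BDC
    A ↦ BDC
    B ↦ BA
    D ↦ A
    C ↦ BCB  (constrained at step 1)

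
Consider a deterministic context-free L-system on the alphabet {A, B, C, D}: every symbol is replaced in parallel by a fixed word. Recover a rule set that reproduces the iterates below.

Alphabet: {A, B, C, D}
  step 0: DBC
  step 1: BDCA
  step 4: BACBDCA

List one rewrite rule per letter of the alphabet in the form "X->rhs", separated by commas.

A->B, B->C, C->A, D->BD

  step 0 ⇒ step 1: DBC ⇒ BD·C·A
    B ↦ C
    C ↦ A
    D ↦ BD
    A ↦ B  (constrained at step 1)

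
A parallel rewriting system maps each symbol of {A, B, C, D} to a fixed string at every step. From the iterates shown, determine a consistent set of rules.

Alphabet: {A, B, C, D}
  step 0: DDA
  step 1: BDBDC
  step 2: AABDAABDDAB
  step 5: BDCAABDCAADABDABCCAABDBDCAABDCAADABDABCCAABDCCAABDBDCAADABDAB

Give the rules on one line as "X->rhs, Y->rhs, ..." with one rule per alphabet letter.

  step 1 ⇒ step 2: BDBDC ⇒ AA·BD·AA·BD·DAB
    B ↦ AA
    C ↦ DAB
    D ↦ BD
  step 0 ⇒ step 1: DDA ⇒ BD·BD·C
    A ↦ C

A->C, B->AA, C->DAB, D->BD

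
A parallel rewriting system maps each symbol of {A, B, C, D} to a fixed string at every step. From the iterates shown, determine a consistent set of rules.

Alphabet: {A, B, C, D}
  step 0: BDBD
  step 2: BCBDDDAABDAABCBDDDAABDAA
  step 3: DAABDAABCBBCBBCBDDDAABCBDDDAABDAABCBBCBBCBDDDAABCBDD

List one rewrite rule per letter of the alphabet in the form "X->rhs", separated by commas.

  step 2 ⇒ step 3: BCBDDDAABDAABCBDDDAABDAA ⇒ DAA·B·DAA·BCB·BCB·BCB·D·D·DAA·BCB·D·D·DAA·B·DAA·BCB·BCB·BCB·D·D·DAA·BCB·D·D
    A ↦ D
    B ↦ DAA
    C ↦ B
    D ↦ BCB

A->D, B->DAA, C->B, D->BCB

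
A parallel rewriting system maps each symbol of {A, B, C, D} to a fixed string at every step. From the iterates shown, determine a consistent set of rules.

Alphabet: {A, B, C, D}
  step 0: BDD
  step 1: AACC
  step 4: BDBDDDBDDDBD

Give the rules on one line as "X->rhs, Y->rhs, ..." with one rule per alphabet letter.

A->D, B->AA, C->BD, D->C

  step 0 ⇒ step 1: BDD ⇒ AA·C·C
    B ↦ AA
    D ↦ C
    A ↦ D  (constrained at step 1)
    C ↦ BD  (constrained at step 1)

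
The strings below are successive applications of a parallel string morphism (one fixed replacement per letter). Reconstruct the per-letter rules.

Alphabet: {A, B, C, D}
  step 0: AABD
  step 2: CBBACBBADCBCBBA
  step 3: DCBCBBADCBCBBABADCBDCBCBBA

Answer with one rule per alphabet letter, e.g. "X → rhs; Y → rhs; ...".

A->BA, B->CB, C->D, D->BA

  step 2 ⇒ step 3: CBBACBBADCBCBBA ⇒ D·CB·CB·BA·D·CB·CB·BA·BA·D·CB·D·CB·CB·BA
    A ↦ BA
    B ↦ CB
    C ↦ D
    D ↦ BA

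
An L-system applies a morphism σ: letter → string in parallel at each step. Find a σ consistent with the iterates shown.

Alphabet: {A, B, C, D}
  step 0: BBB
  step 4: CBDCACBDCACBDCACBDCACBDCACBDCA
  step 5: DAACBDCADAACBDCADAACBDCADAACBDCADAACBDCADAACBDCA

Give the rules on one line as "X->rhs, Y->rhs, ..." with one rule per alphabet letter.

  step 4 ⇒ step 5: CBDCACBDCACBDCACBDCACBDCACBDCA ⇒ D·AA·CB·D·CA·D·AA·CB·D·CA·D·AA·CB·D·CA·D·AA·CB·D·CA·D·AA·CB·D·CA·D·AA·CB·D·CA
    A ↦ CA
    B ↦ AA
    C ↦ D
    D ↦ CB

A->CA, B->AA, C->D, D->CB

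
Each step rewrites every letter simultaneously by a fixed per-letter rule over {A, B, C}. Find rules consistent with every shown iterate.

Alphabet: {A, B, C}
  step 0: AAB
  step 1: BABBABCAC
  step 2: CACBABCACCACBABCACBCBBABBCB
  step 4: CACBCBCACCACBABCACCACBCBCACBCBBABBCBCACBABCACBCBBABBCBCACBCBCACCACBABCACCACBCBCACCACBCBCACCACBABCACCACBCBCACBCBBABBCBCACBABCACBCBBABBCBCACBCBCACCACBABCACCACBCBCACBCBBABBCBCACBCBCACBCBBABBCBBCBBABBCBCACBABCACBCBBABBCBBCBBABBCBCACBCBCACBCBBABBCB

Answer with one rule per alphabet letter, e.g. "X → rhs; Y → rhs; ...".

  step 1 ⇒ step 2: BABBABCAC ⇒ CAC·BAB·CAC·CAC·BAB·CAC·BCB·BAB·BCB
    A ↦ BAB
    B ↦ CAC
    C ↦ BCB

A->BAB, B->CAC, C->BCB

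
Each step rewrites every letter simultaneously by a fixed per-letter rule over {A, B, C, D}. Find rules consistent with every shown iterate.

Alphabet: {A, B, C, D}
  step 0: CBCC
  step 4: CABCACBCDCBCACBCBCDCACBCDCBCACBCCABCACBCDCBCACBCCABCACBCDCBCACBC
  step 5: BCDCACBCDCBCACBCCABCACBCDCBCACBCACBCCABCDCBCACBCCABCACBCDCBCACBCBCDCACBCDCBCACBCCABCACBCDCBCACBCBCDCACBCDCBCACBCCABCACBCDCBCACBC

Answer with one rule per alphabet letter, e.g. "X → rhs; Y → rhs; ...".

A->DC, B->AC, C->BC, D->CA

  step 4 ⇒ step 5: CABCACBCDCBCACBCBCDCACBCDCBCACBCCABCACBCDCBCACBCCABCACBCDCBCACBC ⇒ BC·DC·AC·BC·DC·BC·AC·BC·CA·BC·AC·BC·DC·BC·AC·BC·AC·BC·CA·BC·DC·BC·AC·BC·CA·BC·AC·BC·DC·BC·AC·BC·BC·DC·AC·BC·DC·BC·AC·BC·CA·BC·AC·BC·DC·BC·AC·BC·BC·DC·AC·BC·DC·BC·AC·BC·CA·BC·AC·BC·DC·BC·AC·BC
    A ↦ DC
    B ↦ AC
    C ↦ BC
    D ↦ CA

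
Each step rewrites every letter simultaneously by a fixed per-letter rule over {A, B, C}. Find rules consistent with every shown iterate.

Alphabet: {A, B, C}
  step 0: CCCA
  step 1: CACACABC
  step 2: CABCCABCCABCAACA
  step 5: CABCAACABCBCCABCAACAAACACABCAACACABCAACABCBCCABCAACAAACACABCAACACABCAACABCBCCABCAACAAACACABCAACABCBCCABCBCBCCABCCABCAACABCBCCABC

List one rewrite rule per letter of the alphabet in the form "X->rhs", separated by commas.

  step 1 ⇒ step 2: CACACABC ⇒ CA·BC·CA·BC·CA·BC·AA·CA
    A ↦ BC
    B ↦ AA
    C ↦ CA

A->BC, B->AA, C->CA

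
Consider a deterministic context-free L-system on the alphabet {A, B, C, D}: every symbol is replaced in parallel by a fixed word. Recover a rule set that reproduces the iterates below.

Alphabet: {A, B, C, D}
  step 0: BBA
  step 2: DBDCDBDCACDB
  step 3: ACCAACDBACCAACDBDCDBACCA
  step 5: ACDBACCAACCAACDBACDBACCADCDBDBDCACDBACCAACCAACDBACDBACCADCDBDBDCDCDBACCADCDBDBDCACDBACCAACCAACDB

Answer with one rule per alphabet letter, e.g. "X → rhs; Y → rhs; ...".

  step 2 ⇒ step 3: DBDCDBDCACDB ⇒ AC·CA·AC·DB·AC·CA·AC·DB·DC·DB·AC·CA
    A ↦ DC
    B ↦ CA
    C ↦ DB
    D ↦ AC

A->DC, B->CA, C->DB, D->AC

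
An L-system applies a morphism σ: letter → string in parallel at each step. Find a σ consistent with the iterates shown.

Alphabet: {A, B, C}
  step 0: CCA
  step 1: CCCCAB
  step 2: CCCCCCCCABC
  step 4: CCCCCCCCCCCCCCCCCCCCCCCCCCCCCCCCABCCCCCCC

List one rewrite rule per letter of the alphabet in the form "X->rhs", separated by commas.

  step 1 ⇒ step 2: CCCCAB ⇒ CC·CC·CC·CC·AB·C
    A ↦ AB
    B ↦ C
    C ↦ CC

A->AB, B->C, C->CC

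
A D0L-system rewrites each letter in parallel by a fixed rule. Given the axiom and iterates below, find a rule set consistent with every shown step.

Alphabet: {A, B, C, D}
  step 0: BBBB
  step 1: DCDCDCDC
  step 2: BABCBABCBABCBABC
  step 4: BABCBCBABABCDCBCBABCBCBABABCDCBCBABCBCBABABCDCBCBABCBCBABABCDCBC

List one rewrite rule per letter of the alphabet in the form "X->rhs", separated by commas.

A->CD, B->DC, C->BC, D->BA

  step 1 ⇒ step 2: DCDCDCDC ⇒ BA·BC·BA·BC·BA·BC·BA·BC
    C ↦ BC
    D ↦ BA
    A ↦ CD  (constrained at step 2)
  step 0 ⇒ step 1: BBBB ⇒ DC·DC·DC·DC
    B ↦ DC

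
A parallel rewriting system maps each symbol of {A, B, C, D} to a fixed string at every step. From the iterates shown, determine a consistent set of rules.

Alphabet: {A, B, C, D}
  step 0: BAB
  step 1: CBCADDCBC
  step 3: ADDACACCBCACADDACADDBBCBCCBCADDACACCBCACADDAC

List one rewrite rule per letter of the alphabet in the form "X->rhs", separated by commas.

  step 0 ⇒ step 1: BAB ⇒ CBC·ADD·CBC
    A ↦ ADD
    B ↦ CBC
    C ↦ AC  (constrained at step 1)
    D ↦ B  (constrained at step 1)

A->ADD, B->CBC, C->AC, D->B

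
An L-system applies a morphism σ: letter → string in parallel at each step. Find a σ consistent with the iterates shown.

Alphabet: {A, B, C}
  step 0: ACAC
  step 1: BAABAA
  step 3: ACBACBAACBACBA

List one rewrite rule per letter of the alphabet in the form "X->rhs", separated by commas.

A->BA, B->C, C->A

  step 0 ⇒ step 1: ACAC ⇒ BA·A·BA·A
    A ↦ BA
    C ↦ A
    B ↦ C  (constrained at step 1)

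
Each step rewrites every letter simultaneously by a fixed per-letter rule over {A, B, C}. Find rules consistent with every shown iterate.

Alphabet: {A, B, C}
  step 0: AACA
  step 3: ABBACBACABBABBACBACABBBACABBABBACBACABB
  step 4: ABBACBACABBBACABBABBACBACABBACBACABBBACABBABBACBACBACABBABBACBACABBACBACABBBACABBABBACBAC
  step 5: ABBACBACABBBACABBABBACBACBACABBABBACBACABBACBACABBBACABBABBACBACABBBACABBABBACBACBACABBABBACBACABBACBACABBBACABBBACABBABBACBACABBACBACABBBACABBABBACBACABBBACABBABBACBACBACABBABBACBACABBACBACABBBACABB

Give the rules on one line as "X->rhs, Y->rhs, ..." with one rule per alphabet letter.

A->AB, B->BAC, C->B

  step 4 ⇒ step 5: ABBACBACABBBACABBABBACBACABBACBACABBBACABBABBACBACBACABBABBACBACABBACBACABBBACABBABBACBAC ⇒ AB·BAC·BAC·AB·B·BAC·AB·B·AB·BAC·BAC·BAC·AB·B·AB·BAC·BAC·AB·BAC·BAC·AB·B·BAC·AB·B·AB·BAC·BAC·AB·B·BAC·AB·B·AB·BAC·BAC·BAC·AB·B·AB·BAC·BAC·AB·BAC·BAC·AB·B·BAC·AB·B·BAC·AB·B·AB·BAC·BAC·AB·BAC·BAC·AB·B·BAC·AB·B·AB·BAC·BAC·AB·B·BAC·AB·B·AB·BAC·BAC·BAC·AB·B·AB·BAC·BAC·AB·BAC·BAC·AB·B·BAC·AB·B
    A ↦ AB
    B ↦ BAC
    C ↦ B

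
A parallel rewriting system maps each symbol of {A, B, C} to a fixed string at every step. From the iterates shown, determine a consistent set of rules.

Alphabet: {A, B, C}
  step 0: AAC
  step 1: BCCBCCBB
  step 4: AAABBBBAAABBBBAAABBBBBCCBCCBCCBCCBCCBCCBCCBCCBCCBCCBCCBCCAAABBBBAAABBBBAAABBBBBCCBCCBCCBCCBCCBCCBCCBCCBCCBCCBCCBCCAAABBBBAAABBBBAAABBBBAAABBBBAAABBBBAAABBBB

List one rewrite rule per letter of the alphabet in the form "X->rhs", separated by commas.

  step 0 ⇒ step 1: AAC ⇒ BCC·BCC·BB
    A ↦ BCC
    C ↦ BB
    B ↦ AAA  (constrained at step 1)

A->BCC, B->AAA, C->BB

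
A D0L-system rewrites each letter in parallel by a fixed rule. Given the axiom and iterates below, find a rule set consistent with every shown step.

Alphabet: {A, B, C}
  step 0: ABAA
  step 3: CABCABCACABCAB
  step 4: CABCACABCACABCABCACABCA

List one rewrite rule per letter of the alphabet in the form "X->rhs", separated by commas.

A->B, B->CA, C->CA

  step 3 ⇒ step 4: CABCABCACABCAB ⇒ CA·B·CA·CA·B·CA·CA·B·CA·B·CA·CA·B·CA
    A ↦ B
    B ↦ CA
    C ↦ CA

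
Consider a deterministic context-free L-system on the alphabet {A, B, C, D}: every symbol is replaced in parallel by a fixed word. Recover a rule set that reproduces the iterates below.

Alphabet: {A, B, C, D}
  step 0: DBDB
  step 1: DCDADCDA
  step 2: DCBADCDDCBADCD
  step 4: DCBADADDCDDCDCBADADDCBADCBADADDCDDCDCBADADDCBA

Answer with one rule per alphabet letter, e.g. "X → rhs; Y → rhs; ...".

  step 1 ⇒ step 2: DCDADCDA ⇒ DC·BA·DC·D·DC·BA·DC·D
    A ↦ D
    C ↦ BA
    D ↦ DC
  step 0 ⇒ step 1: DBDB ⇒ DC·DA·DC·DA
    B ↦ DA

A->D, B->DA, C->BA, D->DC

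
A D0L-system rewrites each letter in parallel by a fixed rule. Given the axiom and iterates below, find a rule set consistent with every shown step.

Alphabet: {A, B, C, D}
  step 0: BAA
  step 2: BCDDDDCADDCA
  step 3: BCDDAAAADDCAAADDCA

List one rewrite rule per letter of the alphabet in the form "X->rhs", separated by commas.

A->CA, B->BC, C->DD, D->A

  step 2 ⇒ step 3: BCDDDDCADDCA ⇒ BC·DD·A·A·A·A·DD·CA·A·A·DD·CA
    A ↦ CA
    B ↦ BC
    C ↦ DD
    D ↦ A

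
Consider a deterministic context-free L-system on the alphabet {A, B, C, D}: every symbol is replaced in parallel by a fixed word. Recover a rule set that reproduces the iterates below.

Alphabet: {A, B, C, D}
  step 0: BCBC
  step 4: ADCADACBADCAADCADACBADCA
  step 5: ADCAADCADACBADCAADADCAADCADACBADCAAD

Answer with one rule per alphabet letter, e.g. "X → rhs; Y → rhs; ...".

A->AD, B->CB, C->A, D->C

  step 4 ⇒ step 5: ADCADACBADCAADCADACBADCA ⇒ AD·C·A·AD·C·AD·A·CB·AD·C·A·AD·AD·C·A·AD·C·AD·A·CB·AD·C·A·AD
    A ↦ AD
    B ↦ CB
    C ↦ A
    D ↦ C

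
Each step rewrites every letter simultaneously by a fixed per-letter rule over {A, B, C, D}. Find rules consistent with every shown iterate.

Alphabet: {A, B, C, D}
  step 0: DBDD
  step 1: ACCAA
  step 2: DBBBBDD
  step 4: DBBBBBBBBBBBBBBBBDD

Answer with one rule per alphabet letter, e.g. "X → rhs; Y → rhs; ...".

  step 1 ⇒ step 2: ACCAA ⇒ D·BB·BB·D·D
    A ↦ D
    C ↦ BB
  step 0 ⇒ step 1: DBDD ⇒ A·CC·A·A
    B ↦ CC
  step 0 ⇒ step 1: DBDD ⇒ A·CC·A·A
    D ↦ A

A->D, B->CC, C->BB, D->A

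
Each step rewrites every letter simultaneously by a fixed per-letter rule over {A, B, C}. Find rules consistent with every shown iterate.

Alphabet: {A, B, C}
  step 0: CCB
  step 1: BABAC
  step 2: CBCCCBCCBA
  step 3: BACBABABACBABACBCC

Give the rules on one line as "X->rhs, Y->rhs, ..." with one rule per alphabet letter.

A->BCC, B->C, C->BA

  step 2 ⇒ step 3: CBCCCBCCBA ⇒ BA·C·BA·BA·BA·C·BA·BA·C·BCC
    A ↦ BCC
    B ↦ C
    C ↦ BA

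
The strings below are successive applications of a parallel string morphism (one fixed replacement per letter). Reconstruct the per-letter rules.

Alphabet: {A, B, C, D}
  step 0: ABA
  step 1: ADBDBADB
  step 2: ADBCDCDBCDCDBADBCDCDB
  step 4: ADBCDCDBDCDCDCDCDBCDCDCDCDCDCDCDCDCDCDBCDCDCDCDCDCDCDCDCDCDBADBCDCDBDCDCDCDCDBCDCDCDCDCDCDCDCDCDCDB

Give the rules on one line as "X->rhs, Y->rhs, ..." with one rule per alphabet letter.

A->ADB, B->DB, C->D, D->CDC

  step 1 ⇒ step 2: ADBDBADB ⇒ ADB·CDC·DB·CDC·DB·ADB·CDC·DB
    A ↦ ADB
    B ↦ DB
    D ↦ CDC
    C ↦ D  (constrained at step 2)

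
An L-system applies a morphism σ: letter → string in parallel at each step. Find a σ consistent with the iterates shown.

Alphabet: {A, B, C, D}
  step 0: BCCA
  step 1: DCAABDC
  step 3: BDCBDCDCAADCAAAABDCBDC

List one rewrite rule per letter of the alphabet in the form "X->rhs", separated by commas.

  step 0 ⇒ step 1: BCCA ⇒ DC·A·A·BDC
    A ↦ BDC
    B ↦ DC
    C ↦ A
    D ↦ A  (constrained at step 1)

A->BDC, B->DC, C->A, D->A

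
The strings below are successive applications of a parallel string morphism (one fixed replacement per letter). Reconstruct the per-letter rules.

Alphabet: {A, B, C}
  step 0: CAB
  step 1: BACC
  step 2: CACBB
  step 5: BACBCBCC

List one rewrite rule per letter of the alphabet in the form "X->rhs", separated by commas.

  step 1 ⇒ step 2: BACC ⇒ C·AC·B·B
    A ↦ AC
    B ↦ C
    C ↦ B

A->AC, B->C, C->B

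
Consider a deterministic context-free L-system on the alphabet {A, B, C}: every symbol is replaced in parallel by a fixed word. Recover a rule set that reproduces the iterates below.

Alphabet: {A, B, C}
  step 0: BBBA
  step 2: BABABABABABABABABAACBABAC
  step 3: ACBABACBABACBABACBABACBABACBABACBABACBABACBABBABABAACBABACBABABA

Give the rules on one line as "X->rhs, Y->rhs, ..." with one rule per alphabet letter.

  step 2 ⇒ step 3: BABABABABABABABABAACBABAC ⇒ AC·BAB·AC·BAB·AC·BAB·AC·BAB·AC·BAB·AC·BAB·AC·BAB·AC·BAB·AC·BAB·BAB·ABA·AC·BAB·AC·BAB·ABA
    A ↦ BAB
    B ↦ AC
    C ↦ ABA

A->BAB, B->AC, C->ABA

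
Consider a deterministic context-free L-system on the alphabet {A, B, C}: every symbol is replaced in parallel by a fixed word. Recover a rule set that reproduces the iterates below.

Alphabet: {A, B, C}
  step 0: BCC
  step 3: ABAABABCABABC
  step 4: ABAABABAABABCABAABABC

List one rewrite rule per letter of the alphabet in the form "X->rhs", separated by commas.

  step 3 ⇒ step 4: ABAABABCABABC ⇒ AB·A·AB·AB·A·AB·A·BC·AB·A·AB·A·BC
    A ↦ AB
    B ↦ A
    C ↦ BC

A->AB, B->A, C->BC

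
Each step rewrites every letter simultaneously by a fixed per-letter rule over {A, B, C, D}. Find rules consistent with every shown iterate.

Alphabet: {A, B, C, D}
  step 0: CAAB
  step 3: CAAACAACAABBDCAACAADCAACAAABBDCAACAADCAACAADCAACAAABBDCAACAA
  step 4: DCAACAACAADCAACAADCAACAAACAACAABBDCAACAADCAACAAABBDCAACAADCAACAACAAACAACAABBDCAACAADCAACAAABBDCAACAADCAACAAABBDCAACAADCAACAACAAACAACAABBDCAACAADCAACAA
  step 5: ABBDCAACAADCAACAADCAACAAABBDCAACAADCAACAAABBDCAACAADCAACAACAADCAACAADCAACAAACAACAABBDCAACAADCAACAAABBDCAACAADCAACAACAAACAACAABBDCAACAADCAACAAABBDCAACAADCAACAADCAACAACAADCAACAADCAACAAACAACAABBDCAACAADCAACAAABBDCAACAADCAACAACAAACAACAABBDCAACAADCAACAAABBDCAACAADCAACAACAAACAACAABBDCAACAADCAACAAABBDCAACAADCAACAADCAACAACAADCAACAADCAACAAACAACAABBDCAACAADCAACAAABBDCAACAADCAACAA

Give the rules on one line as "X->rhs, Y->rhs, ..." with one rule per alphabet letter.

  step 4 ⇒ step 5: DCAACAACAADCAACAADCAACAAACAACAABBDCAACAADCAACAAABBDCAACAADCAACAACAAACAACAABBDCAACAADCAACAAABBDCAACAADCAACAAABBDCAACAADCAACAACAAACAACAABBDCAACAADCAACAA ⇒ ABB·D·CAA·CAA·D·CAA·CAA·D·CAA·CAA·ABB·D·CAA·CAA·D·CAA·CAA·ABB·D·CAA·CAA·D·CAA·CAA·CAA·D·CAA·CAA·D·CAA·CAA·ACA·ACA·ABB·D·CAA·CAA·D·CAA·CAA·ABB·D·CAA·CAA·D·CAA·CAA·CAA·ACA·ACA·ABB·D·CAA·CAA·D·CAA·CAA·ABB·D·CAA·CAA·D·CAA·CAA·D·CAA·CAA·CAA·D·CAA·CAA·D·CAA·CAA·ACA·ACA·ABB·D·CAA·CAA·D·CAA·CAA·ABB·D·CAA·CAA·D·CAA·CAA·CAA·ACA·ACA·ABB·D·CAA·CAA·D·CAA·CAA·ABB·D·CAA·CAA·D·CAA·CAA·CAA·ACA·ACA·ABB·D·CAA·CAA·D·CAA·CAA·ABB·D·CAA·CAA·D·CAA·CAA·D·CAA·CAA·CAA·D·CAA·CAA·D·CAA·CAA·ACA·ACA·ABB·D·CAA·CAA·D·CAA·CAA·ABB·D·CAA·CAA·D·CAA·CAA
    A ↦ CAA
    B ↦ ACA
    C ↦ D
    D ↦ ABB

A->CAA, B->ACA, C->D, D->ABB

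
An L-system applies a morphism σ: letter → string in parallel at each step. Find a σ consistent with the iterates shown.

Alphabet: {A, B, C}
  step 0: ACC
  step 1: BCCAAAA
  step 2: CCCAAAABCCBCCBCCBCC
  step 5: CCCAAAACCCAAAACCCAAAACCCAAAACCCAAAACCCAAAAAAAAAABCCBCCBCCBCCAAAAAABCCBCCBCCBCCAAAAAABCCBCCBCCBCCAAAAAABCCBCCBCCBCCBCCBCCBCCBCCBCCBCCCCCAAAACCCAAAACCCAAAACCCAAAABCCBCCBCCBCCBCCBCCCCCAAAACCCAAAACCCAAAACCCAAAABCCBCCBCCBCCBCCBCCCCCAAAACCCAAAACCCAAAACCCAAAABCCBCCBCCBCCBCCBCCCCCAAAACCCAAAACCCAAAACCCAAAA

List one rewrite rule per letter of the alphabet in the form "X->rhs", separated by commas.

  step 1 ⇒ step 2: BCCAAAA ⇒ CCC·AA·AA·BCC·BCC·BCC·BCC
    A ↦ BCC
    B ↦ CCC
    C ↦ AA

A->BCC, B->CCC, C->AA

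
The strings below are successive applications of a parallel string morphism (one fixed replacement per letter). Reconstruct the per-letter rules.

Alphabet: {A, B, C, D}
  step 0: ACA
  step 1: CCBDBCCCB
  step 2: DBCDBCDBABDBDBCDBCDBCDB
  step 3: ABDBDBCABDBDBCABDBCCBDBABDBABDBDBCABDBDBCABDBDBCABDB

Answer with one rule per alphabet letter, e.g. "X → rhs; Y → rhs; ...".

A->CCB, B->DB, C->DBC, D->AB

  step 2 ⇒ step 3: DBCDBCDBABDBDBCDBCDBCDB ⇒ AB·DB·DBC·AB·DB·DBC·AB·DB·CCB·DB·AB·DB·AB·DB·DBC·AB·DB·DBC·AB·DB·DBC·AB·DB
    A ↦ CCB
    B ↦ DB
    C ↦ DBC
    D ↦ AB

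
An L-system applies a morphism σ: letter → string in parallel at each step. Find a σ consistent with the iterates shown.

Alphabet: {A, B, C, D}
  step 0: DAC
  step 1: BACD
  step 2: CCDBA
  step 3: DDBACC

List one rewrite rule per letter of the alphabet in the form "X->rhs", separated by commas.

A->C, B->C, C->D, D->BA

  step 2 ⇒ step 3: CCDBA ⇒ D·D·BA·C·C
    A ↦ C
    B ↦ C
    C ↦ D
    D ↦ BA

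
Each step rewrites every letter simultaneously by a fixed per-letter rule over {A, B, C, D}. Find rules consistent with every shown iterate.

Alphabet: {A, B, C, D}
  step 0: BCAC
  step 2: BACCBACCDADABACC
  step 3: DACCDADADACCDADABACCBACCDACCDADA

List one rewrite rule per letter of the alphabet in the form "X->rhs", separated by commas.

A->CC, B->DA, C->DA, D->BA

  step 2 ⇒ step 3: BACCBACCDADABACC ⇒ DA·CC·DA·DA·DA·CC·DA·DA·BA·CC·BA·CC·DA·CC·DA·DA
    A ↦ CC
    B ↦ DA
    C ↦ DA
    D ↦ BA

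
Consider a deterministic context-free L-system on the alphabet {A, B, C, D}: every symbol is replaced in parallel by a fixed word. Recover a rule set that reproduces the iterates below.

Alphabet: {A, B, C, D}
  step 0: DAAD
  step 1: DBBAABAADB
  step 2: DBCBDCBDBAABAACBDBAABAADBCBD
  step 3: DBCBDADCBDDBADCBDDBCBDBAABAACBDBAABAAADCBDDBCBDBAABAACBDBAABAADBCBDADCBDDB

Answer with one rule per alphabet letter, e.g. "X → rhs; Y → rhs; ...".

A->BAA, B->CBD, C->AD, D->DB

  step 2 ⇒ step 3: DBCBDCBDBAABAACBDBAABAADBCBD ⇒ DB·CBD·AD·CBD·DB·AD·CBD·DB·CBD·BAA·BAA·CBD·BAA·BAA·AD·CBD·DB·CBD·BAA·BAA·CBD·BAA·BAA·DB·CBD·AD·CBD·DB
    A ↦ BAA
    B ↦ CBD
    C ↦ AD
    D ↦ DB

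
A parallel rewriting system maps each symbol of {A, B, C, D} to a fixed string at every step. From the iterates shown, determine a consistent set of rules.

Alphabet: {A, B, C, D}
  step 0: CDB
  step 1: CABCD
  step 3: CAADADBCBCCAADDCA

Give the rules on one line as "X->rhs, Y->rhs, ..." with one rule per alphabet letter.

A->AD, B->D, C->CA, D->BC

  step 0 ⇒ step 1: CDB ⇒ CA·BC·D
    B ↦ D
    C ↦ CA
    D ↦ BC
    A ↦ AD  (constrained at step 1)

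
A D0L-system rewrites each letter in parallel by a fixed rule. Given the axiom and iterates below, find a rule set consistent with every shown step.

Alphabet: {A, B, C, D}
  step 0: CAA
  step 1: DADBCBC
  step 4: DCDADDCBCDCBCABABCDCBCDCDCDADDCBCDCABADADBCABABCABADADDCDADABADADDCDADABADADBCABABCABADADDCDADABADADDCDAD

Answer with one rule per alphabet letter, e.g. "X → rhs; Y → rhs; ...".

A->BC, B->ABA, C->DAD, D->DC

  step 0 ⇒ step 1: CAA ⇒ DAD·BC·BC
    A ↦ BC
    C ↦ DAD
    B ↦ ABA  (constrained at step 1)
    D ↦ DC  (constrained at step 1)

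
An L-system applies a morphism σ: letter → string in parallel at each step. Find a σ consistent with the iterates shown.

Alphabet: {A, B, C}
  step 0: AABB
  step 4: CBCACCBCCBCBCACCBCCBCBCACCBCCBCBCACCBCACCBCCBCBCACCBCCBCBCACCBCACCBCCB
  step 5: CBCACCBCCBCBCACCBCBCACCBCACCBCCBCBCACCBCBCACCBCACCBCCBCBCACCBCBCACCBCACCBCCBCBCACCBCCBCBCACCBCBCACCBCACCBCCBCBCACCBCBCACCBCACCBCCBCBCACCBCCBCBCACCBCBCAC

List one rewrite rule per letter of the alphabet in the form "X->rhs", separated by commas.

  step 4 ⇒ step 5: CBCACCBCCBCBCACCBCCBCBCACCBCCBCBCACCBCACCBCCBCBCACCBCCBCBCACCBCACCBCCB ⇒ CB·CAC·CB·C·CB·CB·CAC·CB·CB·CAC·CB·CAC·CB·C·CB·CB·CAC·CB·CB·CAC·CB·CAC·CB·C·CB·CB·CAC·CB·CB·CAC·CB·CAC·CB·C·CB·CB·CAC·CB·C·CB·CB·CAC·CB·CB·CAC·CB·CAC·CB·C·CB·CB·CAC·CB·CB·CAC·CB·CAC·CB·C·CB·CB·CAC·CB·C·CB·CB·CAC·CB·CB·CAC
    A ↦ C
    B ↦ CAC
    C ↦ CB

A->C, B->CAC, C->CB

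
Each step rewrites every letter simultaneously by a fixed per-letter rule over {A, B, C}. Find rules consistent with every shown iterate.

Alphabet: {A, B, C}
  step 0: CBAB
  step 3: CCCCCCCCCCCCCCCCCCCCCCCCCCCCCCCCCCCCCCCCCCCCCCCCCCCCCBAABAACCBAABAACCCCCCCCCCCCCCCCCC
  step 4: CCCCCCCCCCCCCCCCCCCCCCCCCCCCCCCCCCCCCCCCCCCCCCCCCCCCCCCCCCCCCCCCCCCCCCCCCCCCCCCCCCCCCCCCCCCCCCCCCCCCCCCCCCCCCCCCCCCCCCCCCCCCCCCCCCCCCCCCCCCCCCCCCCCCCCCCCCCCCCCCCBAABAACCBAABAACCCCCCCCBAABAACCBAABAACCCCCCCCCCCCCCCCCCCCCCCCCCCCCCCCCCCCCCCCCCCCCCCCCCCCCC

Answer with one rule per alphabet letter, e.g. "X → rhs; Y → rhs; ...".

A->BAA, B->CC, C->CCC

  step 3 ⇒ step 4: CCCCCCCCCCCCCCCCCCCCCCCCCCCCCCCCCCCCCCCCCCCCCCCCCCCCCBAABAACCBAABAACCCCCCCCCCCCCCCCCC ⇒ CCC·CCC·CCC·CCC·CCC·CCC·CCC·CCC·CCC·CCC·CCC·CCC·CCC·CCC·CCC·CCC·CCC·CCC·CCC·CCC·CCC·CCC·CCC·CCC·CCC·CCC·CCC·CCC·CCC·CCC·CCC·CCC·CCC·CCC·CCC·CCC·CCC·CCC·CCC·CCC·CCC·CCC·CCC·CCC·CCC·CCC·CCC·CCC·CCC·CCC·CCC·CCC·CCC·CC·BAA·BAA·CC·BAA·BAA·CCC·CCC·CC·BAA·BAA·CC·BAA·BAA·CCC·CCC·CCC·CCC·CCC·CCC·CCC·CCC·CCC·CCC·CCC·CCC·CCC·CCC·CCC·CCC·CCC·CCC
    A ↦ BAA
    B ↦ CC
    C ↦ CCC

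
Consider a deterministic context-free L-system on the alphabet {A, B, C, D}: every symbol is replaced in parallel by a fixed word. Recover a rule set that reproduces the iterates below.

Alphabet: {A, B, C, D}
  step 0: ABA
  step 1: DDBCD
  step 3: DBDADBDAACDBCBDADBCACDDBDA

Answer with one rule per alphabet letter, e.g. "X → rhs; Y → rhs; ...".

A->D, B->DBC, C->BDA, D->AC

  step 0 ⇒ step 1: ABA ⇒ D·DBC·D
    A ↦ D
    B ↦ DBC
    C ↦ BDA  (constrained at step 1)
    D ↦ AC  (constrained at step 1)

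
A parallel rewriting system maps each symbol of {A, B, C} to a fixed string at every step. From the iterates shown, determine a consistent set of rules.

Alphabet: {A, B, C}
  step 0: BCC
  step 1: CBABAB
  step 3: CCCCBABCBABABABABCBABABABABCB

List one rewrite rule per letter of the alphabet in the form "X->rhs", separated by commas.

  step 0 ⇒ step 1: BCC ⇒ CB·AB·AB
    B ↦ CB
    C ↦ AB
    A ↦ CCC  (constrained at step 1)

A->CCC, B->CB, C->AB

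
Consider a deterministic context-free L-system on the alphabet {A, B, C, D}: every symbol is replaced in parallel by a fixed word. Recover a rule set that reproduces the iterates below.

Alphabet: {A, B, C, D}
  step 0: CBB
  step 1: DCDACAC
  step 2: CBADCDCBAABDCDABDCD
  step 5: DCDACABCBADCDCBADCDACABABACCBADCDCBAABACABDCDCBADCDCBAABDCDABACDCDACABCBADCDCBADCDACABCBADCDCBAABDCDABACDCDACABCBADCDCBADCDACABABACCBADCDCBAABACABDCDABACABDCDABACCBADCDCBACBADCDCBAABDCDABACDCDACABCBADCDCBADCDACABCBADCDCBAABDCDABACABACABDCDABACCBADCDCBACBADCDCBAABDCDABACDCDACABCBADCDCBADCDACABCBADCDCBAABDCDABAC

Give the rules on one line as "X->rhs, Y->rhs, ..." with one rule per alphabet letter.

A->AB, B->AC, C->DCD, D->CBA

  step 1 ⇒ step 2: DCDACAC ⇒ CBA·DCD·CBA·AB·DCD·AB·DCD
    A ↦ AB
    C ↦ DCD
    D ↦ CBA
  step 0 ⇒ step 1: CBB ⇒ DCD·AC·AC
    B ↦ AC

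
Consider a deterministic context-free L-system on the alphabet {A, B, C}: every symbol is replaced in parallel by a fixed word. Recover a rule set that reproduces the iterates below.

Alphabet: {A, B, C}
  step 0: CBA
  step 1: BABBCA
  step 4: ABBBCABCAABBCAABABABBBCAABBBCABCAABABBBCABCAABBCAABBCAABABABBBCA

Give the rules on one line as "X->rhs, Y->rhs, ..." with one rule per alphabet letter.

A->BCA, B->AB, C->B

  step 0 ⇒ step 1: CBA ⇒ B·AB·BCA
    A ↦ BCA
    B ↦ AB
    C ↦ B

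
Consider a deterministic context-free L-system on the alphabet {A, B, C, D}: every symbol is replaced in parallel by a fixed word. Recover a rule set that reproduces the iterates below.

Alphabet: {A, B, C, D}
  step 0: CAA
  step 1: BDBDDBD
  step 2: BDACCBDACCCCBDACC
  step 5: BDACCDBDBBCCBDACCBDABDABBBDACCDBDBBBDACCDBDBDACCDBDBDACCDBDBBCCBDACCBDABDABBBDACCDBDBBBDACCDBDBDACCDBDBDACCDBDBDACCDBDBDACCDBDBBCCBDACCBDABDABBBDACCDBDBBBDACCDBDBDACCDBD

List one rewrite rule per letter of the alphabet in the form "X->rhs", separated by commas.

A->DBD, B->BDA, C->B, D->CC

  step 1 ⇒ step 2: BDBDDBD ⇒ BDA·CC·BDA·CC·CC·BDA·CC
    B ↦ BDA
    D ↦ CC
  step 0 ⇒ step 1: CAA ⇒ B·DBD·DBD
    A ↦ DBD
  step 0 ⇒ step 1: CAA ⇒ B·DBD·DBD
    C ↦ B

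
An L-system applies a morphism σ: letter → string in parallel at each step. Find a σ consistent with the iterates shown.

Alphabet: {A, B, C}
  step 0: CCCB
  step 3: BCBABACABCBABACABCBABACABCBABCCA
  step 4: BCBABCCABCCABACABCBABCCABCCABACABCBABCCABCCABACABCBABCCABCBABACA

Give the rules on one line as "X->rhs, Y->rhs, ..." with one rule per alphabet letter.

A->CA, B->BC, C->BA

  step 3 ⇒ step 4: BCBABACABCBABACABCBABACABCBABCCA ⇒ BC·BA·BC·CA·BC·CA·BA·CA·BC·BA·BC·CA·BC·CA·BA·CA·BC·BA·BC·CA·BC·CA·BA·CA·BC·BA·BC·CA·BC·BA·BA·CA
    A ↦ CA
    B ↦ BC
    C ↦ BA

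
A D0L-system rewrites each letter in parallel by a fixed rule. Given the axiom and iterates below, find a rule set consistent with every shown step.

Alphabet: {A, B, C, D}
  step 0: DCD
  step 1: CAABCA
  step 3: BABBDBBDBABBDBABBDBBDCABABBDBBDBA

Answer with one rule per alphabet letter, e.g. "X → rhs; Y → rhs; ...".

  step 0 ⇒ step 1: DCD ⇒ CA·AB·CA
    C ↦ AB
    D ↦ CA
    A ↦ BA  (constrained at step 1)
    B ↦ BBD  (constrained at step 1)

A->BA, B->BBD, C->AB, D->CA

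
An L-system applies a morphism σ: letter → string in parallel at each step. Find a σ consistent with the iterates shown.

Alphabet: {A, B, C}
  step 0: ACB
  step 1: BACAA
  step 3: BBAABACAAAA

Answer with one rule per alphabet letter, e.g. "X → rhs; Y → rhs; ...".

  step 0 ⇒ step 1: ACB ⇒ B·AC·AA
    A ↦ B
    B ↦ AA
    C ↦ AC

A->B, B->AA, C->AC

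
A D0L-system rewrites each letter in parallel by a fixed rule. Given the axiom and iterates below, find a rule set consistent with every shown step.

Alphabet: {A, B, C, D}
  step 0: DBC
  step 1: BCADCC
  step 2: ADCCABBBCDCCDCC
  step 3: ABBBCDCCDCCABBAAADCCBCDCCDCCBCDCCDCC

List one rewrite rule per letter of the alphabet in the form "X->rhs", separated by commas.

A->ABB, B->A, C->DCC, D->BC

  step 2 ⇒ step 3: ADCCABBBCDCCDCC ⇒ ABB·BC·DCC·DCC·ABB·A·A·A·DCC·BC·DCC·DCC·BC·DCC·DCC
    A ↦ ABB
    B ↦ A
    C ↦ DCC
    D ↦ BC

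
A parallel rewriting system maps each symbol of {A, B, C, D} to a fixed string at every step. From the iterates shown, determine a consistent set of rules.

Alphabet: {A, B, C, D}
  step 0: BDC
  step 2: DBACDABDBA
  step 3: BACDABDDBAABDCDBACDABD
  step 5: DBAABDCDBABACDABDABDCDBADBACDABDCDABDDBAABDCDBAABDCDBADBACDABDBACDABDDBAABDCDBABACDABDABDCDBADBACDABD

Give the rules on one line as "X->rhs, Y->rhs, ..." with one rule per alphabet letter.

A->ABD, B->CD, C->D, D->BA

  step 2 ⇒ step 3: DBACDABDBA ⇒ BA·CD·ABD·D·BA·ABD·CD·BA·CD·ABD
    A ↦ ABD
    B ↦ CD
    C ↦ D
    D ↦ BA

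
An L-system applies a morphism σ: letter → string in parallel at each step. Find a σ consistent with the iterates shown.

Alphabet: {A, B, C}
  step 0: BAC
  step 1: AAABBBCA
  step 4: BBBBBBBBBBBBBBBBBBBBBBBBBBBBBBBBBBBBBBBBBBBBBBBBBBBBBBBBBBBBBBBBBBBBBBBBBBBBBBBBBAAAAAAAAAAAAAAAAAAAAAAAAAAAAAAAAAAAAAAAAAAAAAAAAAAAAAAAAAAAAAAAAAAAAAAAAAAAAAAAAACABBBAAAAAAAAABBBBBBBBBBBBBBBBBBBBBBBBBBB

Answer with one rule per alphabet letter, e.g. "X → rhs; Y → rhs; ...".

A->BBB, B->AAA, C->CA

  step 0 ⇒ step 1: BAC ⇒ AAA·BBB·CA
    A ↦ BBB
    B ↦ AAA
    C ↦ CA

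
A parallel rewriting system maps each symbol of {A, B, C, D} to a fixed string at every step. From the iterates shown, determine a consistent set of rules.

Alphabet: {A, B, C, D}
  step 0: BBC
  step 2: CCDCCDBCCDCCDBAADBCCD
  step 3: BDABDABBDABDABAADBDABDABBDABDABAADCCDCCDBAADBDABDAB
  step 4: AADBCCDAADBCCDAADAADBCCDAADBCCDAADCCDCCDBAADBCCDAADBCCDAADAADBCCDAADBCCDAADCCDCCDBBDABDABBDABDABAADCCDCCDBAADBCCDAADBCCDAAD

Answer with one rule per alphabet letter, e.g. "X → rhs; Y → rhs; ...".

  step 3 ⇒ step 4: BDABDABBDABDABAADBDABDABBDABDABAADCCDCCDBAADBDABDAB ⇒ AAD·B·CCD·AAD·B·CCD·AAD·AAD·B·CCD·AAD·B·CCD·AAD·CCD·CCD·B·AAD·B·CCD·AAD·B·CCD·AAD·AAD·B·CCD·AAD·B·CCD·AAD·CCD·CCD·B·BDA·BDA·B·BDA·BDA·B·AAD·CCD·CCD·B·AAD·B·CCD·AAD·B·CCD·AAD
    A ↦ CCD
    B ↦ AAD
    C ↦ BDA
    D ↦ B

A->CCD, B->AAD, C->BDA, D->B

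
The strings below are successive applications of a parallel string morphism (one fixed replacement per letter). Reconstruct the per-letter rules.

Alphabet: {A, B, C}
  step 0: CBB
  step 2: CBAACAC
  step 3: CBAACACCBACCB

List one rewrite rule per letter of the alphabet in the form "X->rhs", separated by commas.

A->AC, B->A, C->CB

  step 2 ⇒ step 3: CBAACAC ⇒ CB·A·AC·AC·CB·AC·CB
    A ↦ AC
    B ↦ A
    C ↦ CB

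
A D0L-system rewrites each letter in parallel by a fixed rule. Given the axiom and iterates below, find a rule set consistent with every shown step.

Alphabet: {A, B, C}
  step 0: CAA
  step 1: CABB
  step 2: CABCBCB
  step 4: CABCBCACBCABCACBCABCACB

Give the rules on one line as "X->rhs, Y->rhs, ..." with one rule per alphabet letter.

A->B, B->CB, C->CA

  step 1 ⇒ step 2: CABB ⇒ CA·B·CB·CB
    A ↦ B
    B ↦ CB
    C ↦ CA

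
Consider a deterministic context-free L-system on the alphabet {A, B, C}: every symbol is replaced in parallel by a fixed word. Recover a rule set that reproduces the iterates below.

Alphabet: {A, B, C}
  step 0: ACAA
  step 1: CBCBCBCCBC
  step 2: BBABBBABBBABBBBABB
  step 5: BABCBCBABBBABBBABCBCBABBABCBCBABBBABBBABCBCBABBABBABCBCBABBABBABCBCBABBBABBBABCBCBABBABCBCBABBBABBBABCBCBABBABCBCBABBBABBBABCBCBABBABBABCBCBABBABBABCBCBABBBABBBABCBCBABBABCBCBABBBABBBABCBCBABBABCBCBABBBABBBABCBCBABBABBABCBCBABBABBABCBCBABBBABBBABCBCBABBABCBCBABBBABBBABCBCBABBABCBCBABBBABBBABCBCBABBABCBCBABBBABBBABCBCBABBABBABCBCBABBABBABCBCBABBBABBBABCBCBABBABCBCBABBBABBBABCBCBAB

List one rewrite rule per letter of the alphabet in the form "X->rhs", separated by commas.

A->CBC, B->BAB, C->B

  step 1 ⇒ step 2: CBCBCBCCBC ⇒ B·BAB·B·BAB·B·BAB·B·B·BAB·B
    B ↦ BAB
    C ↦ B
  step 0 ⇒ step 1: ACAA ⇒ CBC·B·CBC·CBC
    A ↦ CBC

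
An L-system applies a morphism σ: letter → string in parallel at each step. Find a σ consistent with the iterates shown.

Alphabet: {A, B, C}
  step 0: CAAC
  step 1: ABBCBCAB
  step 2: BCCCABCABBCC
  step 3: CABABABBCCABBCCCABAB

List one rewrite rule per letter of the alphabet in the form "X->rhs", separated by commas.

  step 2 ⇒ step 3: BCCCABCABBCC ⇒ C·AB·AB·AB·BC·C·AB·BC·C·C·AB·AB
    A ↦ BC
    B ↦ C
    C ↦ AB

A->BC, B->C, C->AB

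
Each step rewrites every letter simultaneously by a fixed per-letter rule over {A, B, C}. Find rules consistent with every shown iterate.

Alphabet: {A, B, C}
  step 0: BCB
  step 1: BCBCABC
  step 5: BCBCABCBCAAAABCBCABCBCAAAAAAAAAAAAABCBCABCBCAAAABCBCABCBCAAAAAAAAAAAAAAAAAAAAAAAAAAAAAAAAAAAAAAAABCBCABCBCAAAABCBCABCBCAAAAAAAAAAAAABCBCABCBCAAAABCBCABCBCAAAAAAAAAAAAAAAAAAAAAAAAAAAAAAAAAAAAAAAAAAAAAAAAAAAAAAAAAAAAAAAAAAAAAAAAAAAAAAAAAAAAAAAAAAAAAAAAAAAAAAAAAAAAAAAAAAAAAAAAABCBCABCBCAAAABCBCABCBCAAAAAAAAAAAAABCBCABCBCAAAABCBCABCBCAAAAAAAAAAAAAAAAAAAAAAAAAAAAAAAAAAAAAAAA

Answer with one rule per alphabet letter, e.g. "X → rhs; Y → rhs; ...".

A->AAA, B->BC, C->BCA

  step 0 ⇒ step 1: BCB ⇒ BC·BCA·BC
    B ↦ BC
    C ↦ BCA
    A ↦ AAA  (constrained at step 1)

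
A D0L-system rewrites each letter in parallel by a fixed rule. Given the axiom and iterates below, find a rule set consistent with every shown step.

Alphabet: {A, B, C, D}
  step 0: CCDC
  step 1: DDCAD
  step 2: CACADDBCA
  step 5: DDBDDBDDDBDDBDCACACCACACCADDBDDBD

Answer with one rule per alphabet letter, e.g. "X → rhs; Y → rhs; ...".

A->DB, B->C, C->D, D->CA

  step 1 ⇒ step 2: DDCAD ⇒ CA·CA·D·DB·CA
    A ↦ DB
    C ↦ D
    D ↦ CA
    B ↦ C  (constrained at step 2)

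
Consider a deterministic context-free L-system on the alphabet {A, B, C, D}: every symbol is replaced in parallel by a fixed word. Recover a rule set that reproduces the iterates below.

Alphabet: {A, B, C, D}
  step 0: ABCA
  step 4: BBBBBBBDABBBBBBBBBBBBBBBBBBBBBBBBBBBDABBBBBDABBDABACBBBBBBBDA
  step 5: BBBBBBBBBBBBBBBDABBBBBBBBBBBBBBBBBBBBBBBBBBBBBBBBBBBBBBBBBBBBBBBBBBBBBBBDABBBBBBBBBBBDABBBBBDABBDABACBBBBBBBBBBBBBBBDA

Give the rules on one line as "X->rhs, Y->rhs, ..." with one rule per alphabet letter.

A->DA, B->BB, C->BAC, D->B

  step 4 ⇒ step 5: BBBBBBBDABBBBBBBBBBBBBBBBBBBBBBBBBBBDABBBBBDABBDABACBBBBBBBDA ⇒ BB·BB·BB·BB·BB·BB·BB·B·DA·BB·BB·BB·BB·BB·BB·BB·BB·BB·BB·BB·BB·BB·BB·BB·BB·BB·BB·BB·BB·BB·BB·BB·BB·BB·BB·BB·B·DA·BB·BB·BB·BB·BB·B·DA·BB·BB·B·DA·BB·DA·BAC·BB·BB·BB·BB·BB·BB·BB·B·DA
    A ↦ DA
    B ↦ BB
    C ↦ BAC
    D ↦ B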